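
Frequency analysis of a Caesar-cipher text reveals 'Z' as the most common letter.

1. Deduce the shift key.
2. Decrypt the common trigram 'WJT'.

Step 1: In English, 'E' is the most frequent letter (12.7%).
Step 2: The most frequent ciphertext letter is 'Z' (position 25).
Step 3: Shift = (25 - 4) mod 26 = 21.
Step 4: Decrypt 'WJT' by shifting back 21:
  W -> B
  J -> O
  T -> Y
Step 5: 'WJT' decrypts to 'BOY'.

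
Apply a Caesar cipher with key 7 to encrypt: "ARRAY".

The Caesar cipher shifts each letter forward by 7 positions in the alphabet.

Step 1: For each letter, shift forward by 7 positions (mod 26).
  A (position 0) -> position (0+7) mod 26 = 7 -> H
  R (position 17) -> position (17+7) mod 26 = 24 -> Y
  R (position 17) -> position (17+7) mod 26 = 24 -> Y
  A (position 0) -> position (0+7) mod 26 = 7 -> H
  Y (position 24) -> position (24+7) mod 26 = 5 -> F
Result: HYYHF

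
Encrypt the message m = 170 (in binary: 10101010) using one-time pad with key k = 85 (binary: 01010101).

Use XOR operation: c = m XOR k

Step 1: Write out the XOR operation bit by bit:
  Message: 10101010
  Key:     01010101
  XOR:     11111111
Step 2: Convert to decimal: 11111111 = 255.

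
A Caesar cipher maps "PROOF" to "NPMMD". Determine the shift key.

Step 1: Compare first letters: P (position 15) -> N (position 13).
Step 2: Shift = (13 - 15) mod 26 = 24.
The shift value is 24.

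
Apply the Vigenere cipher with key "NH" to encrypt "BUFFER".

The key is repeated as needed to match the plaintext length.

Step 1: Repeat key to match plaintext length:
  Plaintext: BUFFER
  Key:       NHNHNH
Step 2: Encrypt each letter:
  B(1) + N(13) = (1+13) mod 26 = 14 = O
  U(20) + H(7) = (20+7) mod 26 = 1 = B
  F(5) + N(13) = (5+13) mod 26 = 18 = S
  F(5) + H(7) = (5+7) mod 26 = 12 = M
  E(4) + N(13) = (4+13) mod 26 = 17 = R
  R(17) + H(7) = (17+7) mod 26 = 24 = Y
Ciphertext: OBSMRY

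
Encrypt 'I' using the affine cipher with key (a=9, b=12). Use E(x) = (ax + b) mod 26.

Step 1: Convert 'I' to number: x = 8.
Step 2: E(8) = (9 * 8 + 12) mod 26 = 84 mod 26 = 6.
Step 3: Convert 6 back to letter: G.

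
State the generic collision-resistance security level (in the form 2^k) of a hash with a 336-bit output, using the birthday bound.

Step 1: The birthday paradox gives collision probability ~50% after sqrt(2^n) = 2^(n/2) hashes.
Step 2: For 336-bit output: 2^(336/2) = 2^168.
Step 3: Approximately 2^168 hash computations needed.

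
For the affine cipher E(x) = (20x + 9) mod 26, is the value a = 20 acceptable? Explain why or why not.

Step 1: Compute gcd(20, 26).
Step 2: gcd(20, 26) = 2.
Since gcd = 2 != 1, 20 shares a common factor with 26, so it cannot be used.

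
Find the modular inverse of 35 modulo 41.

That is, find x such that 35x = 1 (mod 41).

Step 1: We need x such that 35 * x = 1 (mod 41).
Step 2: Using the extended Euclidean algorithm or trial:
  35 * 34 = 1190 = 29 * 41 + 1.
Step 3: Since 1190 mod 41 = 1, the inverse is x = 34.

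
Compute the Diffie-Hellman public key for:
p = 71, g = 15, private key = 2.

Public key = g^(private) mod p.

Step 1: A = g^a mod p = 15^2 mod 71.
  15^1 mod 71 = 15
  15^2 mod 71 = (15 * 15) mod 71 = 12
Result: A = 12.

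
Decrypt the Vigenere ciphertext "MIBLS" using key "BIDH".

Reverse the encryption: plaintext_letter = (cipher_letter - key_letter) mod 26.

Step 1: Extend key: BIDHB
Step 2: Decrypt each letter (c - k) mod 26:
  M(12) - B(1) = (12-1) mod 26 = 11 = L
  I(8) - I(8) = (8-8) mod 26 = 0 = A
  B(1) - D(3) = (1-3) mod 26 = 24 = Y
  L(11) - H(7) = (11-7) mod 26 = 4 = E
  S(18) - B(1) = (18-1) mod 26 = 17 = R
Plaintext: LAYER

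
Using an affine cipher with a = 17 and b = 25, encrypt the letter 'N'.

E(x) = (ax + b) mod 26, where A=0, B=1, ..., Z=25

Step 1: Convert 'N' to number: x = 13.
Step 2: E(13) = (17 * 13 + 25) mod 26 = 246 mod 26 = 12.
Step 3: Convert 12 back to letter: M.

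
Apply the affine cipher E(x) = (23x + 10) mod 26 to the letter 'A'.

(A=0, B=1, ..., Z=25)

Step 1: Convert 'A' to number: x = 0.
Step 2: E(0) = (23 * 0 + 10) mod 26 = 10 mod 26 = 10.
Step 3: Convert 10 back to letter: K.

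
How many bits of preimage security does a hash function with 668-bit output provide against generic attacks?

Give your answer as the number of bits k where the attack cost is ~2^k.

Step 1: The hash has a 668-bit output.
Step 2: Preimage resistance means: given a digest h(x), it should be infeasible to find any input that hashes to it.
With a 668-bit output there are 2^668 possible digests, so a generic brute-force preimage search costs about 2^668 evaluations.
Step 3: Security level = 668 bits.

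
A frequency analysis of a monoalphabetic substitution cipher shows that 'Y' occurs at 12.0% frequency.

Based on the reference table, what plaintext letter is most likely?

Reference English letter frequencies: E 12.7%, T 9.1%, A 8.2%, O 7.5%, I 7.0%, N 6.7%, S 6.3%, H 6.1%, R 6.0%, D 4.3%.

Step 1: The observed frequency is 12.0%.
Step 2: Compare with English frequencies:
  E: 12.7% (difference: 0.7%) <-- closest
  T: 9.1% (difference: 2.9%)
  A: 8.2% (difference: 3.8%)
  O: 7.5% (difference: 4.5%)
  I: 7.0% (difference: 5.0%)
  N: 6.7% (difference: 5.3%)
  S: 6.3% (difference: 5.7%)
  H: 6.1% (difference: 5.9%)
  R: 6.0% (difference: 6.0%)
  D: 4.3% (difference: 7.7%)
Step 3: 'Y' most likely represents 'E' (frequency 12.7%).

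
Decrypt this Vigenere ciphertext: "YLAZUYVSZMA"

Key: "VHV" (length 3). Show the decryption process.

Step 1: Key 'VHV' has length 3. Extended key: VHVVHVVHVVH
Step 2: Decrypt each position:
  Y(24) - V(21) = 3 = D
  L(11) - H(7) = 4 = E
  A(0) - V(21) = 5 = F
  Z(25) - V(21) = 4 = E
  U(20) - H(7) = 13 = N
  Y(24) - V(21) = 3 = D
  V(21) - V(21) = 0 = A
  S(18) - H(7) = 11 = L
  Z(25) - V(21) = 4 = E
  M(12) - V(21) = 17 = R
  A(0) - H(7) = 19 = T
Plaintext: DEFENDALERT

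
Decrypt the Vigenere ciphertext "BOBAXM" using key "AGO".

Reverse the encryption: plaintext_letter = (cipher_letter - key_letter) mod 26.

Step 1: Extend key: AGOAGO
Step 2: Decrypt each letter (c - k) mod 26:
  B(1) - A(0) = (1-0) mod 26 = 1 = B
  O(14) - G(6) = (14-6) mod 26 = 8 = I
  B(1) - O(14) = (1-14) mod 26 = 13 = N
  A(0) - A(0) = (0-0) mod 26 = 0 = A
  X(23) - G(6) = (23-6) mod 26 = 17 = R
  M(12) - O(14) = (12-14) mod 26 = 24 = Y
Plaintext: BINARY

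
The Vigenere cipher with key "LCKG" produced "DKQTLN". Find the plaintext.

Step 1: Extend key: LCKGLC
Step 2: Decrypt each letter (c - k) mod 26:
  D(3) - L(11) = (3-11) mod 26 = 18 = S
  K(10) - C(2) = (10-2) mod 26 = 8 = I
  Q(16) - K(10) = (16-10) mod 26 = 6 = G
  T(19) - G(6) = (19-6) mod 26 = 13 = N
  L(11) - L(11) = (11-11) mod 26 = 0 = A
  N(13) - C(2) = (13-2) mod 26 = 11 = L
Plaintext: SIGNAL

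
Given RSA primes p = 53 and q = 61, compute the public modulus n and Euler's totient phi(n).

Step 1: n = p * q = 53 * 61 = 3233.
Step 2: phi(n) = (p-1)(q-1) = 52 * 60 = 3120.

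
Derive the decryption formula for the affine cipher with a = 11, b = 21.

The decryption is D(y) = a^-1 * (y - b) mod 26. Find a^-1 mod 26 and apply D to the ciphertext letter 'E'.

Step 1: Find a^-1, the modular inverse of 11 mod 26.
Step 2: We need 11 * a^-1 = 1 (mod 26).
Step 3: 11 * 19 = 209 = 8 * 26 + 1, so a^-1 = 19.
Step 4: D(y) = 19(y - 21) mod 26.
Step 5: Apply to 'E' (y = 4): D(4) = 19 * (4 - 21) mod 26 = 19 * -17 mod 26 = 15 -> 'P'.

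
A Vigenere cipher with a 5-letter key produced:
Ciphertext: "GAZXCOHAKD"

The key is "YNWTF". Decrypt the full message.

Step 1: Key 'YNWTF' has length 5. Extended key: YNWTFYNWTF
Step 2: Decrypt each position:
  G(6) - Y(24) = 8 = I
  A(0) - N(13) = 13 = N
  Z(25) - W(22) = 3 = D
  X(23) - T(19) = 4 = E
  C(2) - F(5) = 23 = X
  O(14) - Y(24) = 16 = Q
  H(7) - N(13) = 20 = U
  A(0) - W(22) = 4 = E
  K(10) - T(19) = 17 = R
  D(3) - F(5) = 24 = Y
Plaintext: INDEXQUERY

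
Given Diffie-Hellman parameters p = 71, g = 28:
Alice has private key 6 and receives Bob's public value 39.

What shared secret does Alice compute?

Step 1: s = B^a mod p = 39^6 mod 71.
  39^1 mod 71 = 39
  39^2 mod 71 = (39 * 39) mod 71 = 30
  39^3 mod 71 = (30 * 39) mod 71 = 34
  39^4 mod 71 = (34 * 39) mod 71 = 48
  39^5 mod 71 = (48 * 39) mod 71 = 26
  39^6 mod 71 = (26 * 39) mod 71 = 20
Result: shared secret = 20.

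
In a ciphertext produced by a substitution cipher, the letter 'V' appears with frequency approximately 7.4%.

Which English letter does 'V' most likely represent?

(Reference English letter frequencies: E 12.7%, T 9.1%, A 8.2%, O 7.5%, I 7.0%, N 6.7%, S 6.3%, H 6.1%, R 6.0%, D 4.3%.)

Step 1: The observed frequency is 7.4%.
Step 2: Compare with English frequencies:
  E: 12.7% (difference: 5.3%)
  T: 9.1% (difference: 1.7%)
  A: 8.2% (difference: 0.8%)
  O: 7.5% (difference: 0.1%) <-- closest
  I: 7.0% (difference: 0.4%)
  N: 6.7% (difference: 0.7%)
  S: 6.3% (difference: 1.1%)
  H: 6.1% (difference: 1.3%)
  R: 6.0% (difference: 1.4%)
  D: 4.3% (difference: 3.1%)
Step 3: 'V' most likely represents 'O' (frequency 7.5%).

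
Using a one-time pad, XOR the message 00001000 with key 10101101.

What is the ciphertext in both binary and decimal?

Step 1: Write out the XOR operation bit by bit:
  Message: 00001000
  Key:     10101101
  XOR:     10100101
Step 2: Convert to decimal: 10100101 = 165.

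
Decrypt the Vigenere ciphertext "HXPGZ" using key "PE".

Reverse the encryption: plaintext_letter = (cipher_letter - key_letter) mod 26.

Step 1: Extend key: PEPEP
Step 2: Decrypt each letter (c - k) mod 26:
  H(7) - P(15) = (7-15) mod 26 = 18 = S
  X(23) - E(4) = (23-4) mod 26 = 19 = T
  P(15) - P(15) = (15-15) mod 26 = 0 = A
  G(6) - E(4) = (6-4) mod 26 = 2 = C
  Z(25) - P(15) = (25-15) mod 26 = 10 = K
Plaintext: STACK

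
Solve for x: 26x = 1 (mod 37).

Step 1: We need x such that 26 * x = 1 (mod 37).
Step 2: Using the extended Euclidean algorithm or trial:
  26 * 10 = 260 = 7 * 37 + 1.
Step 3: Since 260 mod 37 = 1, the inverse is x = 10.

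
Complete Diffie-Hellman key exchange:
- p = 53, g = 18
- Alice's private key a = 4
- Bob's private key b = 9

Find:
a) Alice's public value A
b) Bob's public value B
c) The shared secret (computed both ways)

Step 1: A = g^a mod p = 18^4 mod 53 = 36.
Step 2: B = g^b mod p = 18^9 mod 53 = 8.
Step 3: Alice computes s = B^a mod p = 8^4 mod 53 = 15.
Step 4: Bob computes s = A^b mod p = 36^9 mod 53 = 15.
Both sides agree: shared secret = 15.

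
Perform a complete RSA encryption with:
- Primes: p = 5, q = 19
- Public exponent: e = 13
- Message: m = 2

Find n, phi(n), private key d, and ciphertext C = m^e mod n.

Step 1: n = 5 * 19 = 95.
Step 2: phi(n) = (5-1)(19-1) = 4 * 18 = 72.
Step 3: Find d = 13^(-1) mod 72 = 61.
  Verify: 13 * 61 = 793 = 1 (mod 72).
Step 4: C = 2^13 mod 95 = 22.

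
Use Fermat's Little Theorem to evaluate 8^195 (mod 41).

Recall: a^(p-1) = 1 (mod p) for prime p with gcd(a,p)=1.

Step 1: Since 41 is prime, by Fermat's Little Theorem: 8^40 = 1 (mod 41).
Step 2: Reduce exponent: 195 mod 40 = 35.
Step 3: So 8^195 = 8^35 (mod 41).
Step 4: 8^35 mod 41 = 32.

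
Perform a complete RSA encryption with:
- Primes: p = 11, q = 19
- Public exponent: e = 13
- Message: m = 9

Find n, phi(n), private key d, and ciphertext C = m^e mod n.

Step 1: n = 11 * 19 = 209.
Step 2: phi(n) = (11-1)(19-1) = 10 * 18 = 180.
Step 3: Find d = 13^(-1) mod 180 = 97.
  Verify: 13 * 97 = 1261 = 1 (mod 180).
Step 4: C = 9^13 mod 209 = 25.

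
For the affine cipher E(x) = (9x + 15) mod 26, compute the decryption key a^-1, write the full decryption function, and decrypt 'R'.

Step 1: Find a^-1, the modular inverse of 9 mod 26.
Step 2: We need 9 * a^-1 = 1 (mod 26).
Step 3: 9 * 3 = 27 = 1 * 26 + 1, so a^-1 = 3.
Step 4: D(y) = 3(y - 15) mod 26.
Step 5: Apply to 'R' (y = 17): D(17) = 3 * (17 - 15) mod 26 = 3 * 2 mod 26 = 6 -> 'G'.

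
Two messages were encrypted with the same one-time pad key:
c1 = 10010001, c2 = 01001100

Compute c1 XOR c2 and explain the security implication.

Step 1: c1 XOR c2 = (m1 XOR k) XOR (m2 XOR k).
Step 2: By XOR associativity/commutativity: = m1 XOR m2 XOR k XOR k = m1 XOR m2.
Step 3: 10010001 XOR 01001100 = 11011101 = 221.
Step 4: The key cancels out! An attacker learns m1 XOR m2 = 221, revealing the relationship between plaintexts.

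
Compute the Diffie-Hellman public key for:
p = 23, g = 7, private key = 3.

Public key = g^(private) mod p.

Step 1: A = g^a mod p = 7^3 mod 23.
  7^1 mod 23 = 7
  7^2 mod 23 = (7 * 7) mod 23 = 3
  7^3 mod 23 = (3 * 7) mod 23 = 21
Result: A = 21.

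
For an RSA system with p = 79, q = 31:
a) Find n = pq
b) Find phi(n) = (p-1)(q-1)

Step 1: n = p * q = 79 * 31 = 2449.
Step 2: phi(n) = (p-1)(q-1) = 78 * 30 = 2340.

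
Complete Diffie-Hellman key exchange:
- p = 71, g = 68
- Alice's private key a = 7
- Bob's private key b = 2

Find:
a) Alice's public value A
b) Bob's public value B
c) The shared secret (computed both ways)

Step 1: A = g^a mod p = 68^7 mod 71 = 14.
Step 2: B = g^b mod p = 68^2 mod 71 = 9.
Step 3: Alice computes s = B^a mod p = 9^7 mod 71 = 54.
Step 4: Bob computes s = A^b mod p = 14^2 mod 71 = 54.
Both sides agree: shared secret = 54.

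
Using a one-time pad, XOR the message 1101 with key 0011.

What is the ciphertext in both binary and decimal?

Step 1: Write out the XOR operation bit by bit:
  Message: 1101
  Key:     0011
  XOR:     1110
Step 2: Convert to decimal: 1110 = 14.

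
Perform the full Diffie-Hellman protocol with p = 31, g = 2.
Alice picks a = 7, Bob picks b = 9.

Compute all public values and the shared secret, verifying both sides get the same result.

Step 1: A = g^a mod p = 2^7 mod 31 = 4.
Step 2: B = g^b mod p = 2^9 mod 31 = 16.
Step 3: Alice computes s = B^a mod p = 16^7 mod 31 = 8.
Step 4: Bob computes s = A^b mod p = 4^9 mod 31 = 8.
Both sides agree: shared secret = 8.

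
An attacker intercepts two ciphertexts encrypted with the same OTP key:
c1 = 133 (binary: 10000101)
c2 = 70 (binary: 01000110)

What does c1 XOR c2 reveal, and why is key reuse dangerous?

Step 1: c1 XOR c2 = (m1 XOR k) XOR (m2 XOR k).
Step 2: By XOR associativity/commutativity: = m1 XOR m2 XOR k XOR k = m1 XOR m2.
Step 3: 10000101 XOR 01000110 = 11000011 = 195.
Step 4: The key cancels out! An attacker learns m1 XOR m2 = 195, revealing the relationship between plaintexts.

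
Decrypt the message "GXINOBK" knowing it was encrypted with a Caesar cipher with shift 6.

Step 1: Reverse the shift by subtracting 6 from each letter position.
  G (position 6) -> position (6-6) mod 26 = 0 -> A
  X (position 23) -> position (23-6) mod 26 = 17 -> R
  I (position 8) -> position (8-6) mod 26 = 2 -> C
  N (position 13) -> position (13-6) mod 26 = 7 -> H
  O (position 14) -> position (14-6) mod 26 = 8 -> I
  B (position 1) -> position (1-6) mod 26 = 21 -> V
  K (position 10) -> position (10-6) mod 26 = 4 -> E
Decrypted message: ARCHIVE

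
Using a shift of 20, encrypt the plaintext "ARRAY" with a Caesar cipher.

Step 1: For each letter, shift forward by 20 positions (mod 26).
  A (position 0) -> position (0+20) mod 26 = 20 -> U
  R (position 17) -> position (17+20) mod 26 = 11 -> L
  R (position 17) -> position (17+20) mod 26 = 11 -> L
  A (position 0) -> position (0+20) mod 26 = 20 -> U
  Y (position 24) -> position (24+20) mod 26 = 18 -> S
Result: ULLUS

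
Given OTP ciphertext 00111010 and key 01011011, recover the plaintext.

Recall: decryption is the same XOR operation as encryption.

Step 1: XOR ciphertext with key:
  Ciphertext: 00111010
  Key:        01011011
  XOR:        01100001
Step 2: Plaintext = 01100001 = 97 in decimal.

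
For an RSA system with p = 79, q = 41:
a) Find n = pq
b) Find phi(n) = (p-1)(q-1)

Step 1: n = p * q = 79 * 41 = 3239.
Step 2: phi(n) = (p-1)(q-1) = 78 * 40 = 3120.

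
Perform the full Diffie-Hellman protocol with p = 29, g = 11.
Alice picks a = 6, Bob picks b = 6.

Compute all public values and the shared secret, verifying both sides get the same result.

Step 1: A = g^a mod p = 11^6 mod 29 = 9.
Step 2: B = g^b mod p = 11^6 mod 29 = 9.
Step 3: Alice computes s = B^a mod p = 9^6 mod 29 = 16.
Step 4: Bob computes s = A^b mod p = 9^6 mod 29 = 16.
Both sides agree: shared secret = 16.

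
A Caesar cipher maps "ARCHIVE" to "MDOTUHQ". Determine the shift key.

Step 1: Compare first letters: A (position 0) -> M (position 12).
Step 2: Shift = (12 - 0) mod 26 = 12.
The shift value is 12.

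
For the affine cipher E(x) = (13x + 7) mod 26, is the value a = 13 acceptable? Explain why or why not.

Step 1: Compute gcd(13, 26).
Step 2: gcd(13, 26) = 13.
Since gcd = 13 != 1, 13 shares a common factor with 26, so it cannot be used.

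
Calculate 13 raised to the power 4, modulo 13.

Step 1: Compute 13^4 mod 13 step by step, reducing modulo 13 at each step.
  13^1 mod 13 = 0
  13^2 mod 13 = (0 * 13) mod 13 = 0
  13^3 mod 13 = (0 * 13) mod 13 = 0
  13^4 mod 13 = (0 * 13) mod 13 = 0
Step 2: Result = 0.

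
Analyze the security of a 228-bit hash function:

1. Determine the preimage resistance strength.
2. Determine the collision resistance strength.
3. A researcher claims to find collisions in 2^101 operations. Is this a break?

Step 1: Preimage resistance requires brute-force of 2^228 operations.
Step 2: Collision resistance (birthday bound) = 2^(228/2) = 2^114.
Step 3: The claimed attack costs 2^101 operations.
Step 4: Since 2^101 < 2^114, the claimed attack beats the generic birthday bound, so collision resistance is broken.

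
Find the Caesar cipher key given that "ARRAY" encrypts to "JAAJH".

Step 1: Compare first letters: A (position 0) -> J (position 9).
Step 2: Shift = (9 - 0) mod 26 = 9.
The shift value is 9.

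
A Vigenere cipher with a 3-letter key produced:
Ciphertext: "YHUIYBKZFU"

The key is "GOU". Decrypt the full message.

Step 1: Key 'GOU' has length 3. Extended key: GOUGOUGOUG
Step 2: Decrypt each position:
  Y(24) - G(6) = 18 = S
  H(7) - O(14) = 19 = T
  U(20) - U(20) = 0 = A
  I(8) - G(6) = 2 = C
  Y(24) - O(14) = 10 = K
  B(1) - U(20) = 7 = H
  K(10) - G(6) = 4 = E
  Z(25) - O(14) = 11 = L
  F(5) - U(20) = 11 = L
  U(20) - G(6) = 14 = O
Plaintext: STACKHELLO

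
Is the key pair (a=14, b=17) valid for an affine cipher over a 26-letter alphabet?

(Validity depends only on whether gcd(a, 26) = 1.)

Step 1: Compute gcd(14, 26).
Step 2: gcd(14, 26) = 2.
Since gcd = 2 != 1, 14 shares a common factor with 26, so it cannot be used.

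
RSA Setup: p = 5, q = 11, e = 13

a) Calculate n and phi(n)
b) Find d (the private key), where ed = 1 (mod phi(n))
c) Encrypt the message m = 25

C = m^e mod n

Step 1: n = 5 * 11 = 55.
Step 2: phi(n) = (5-1)(11-1) = 4 * 10 = 40.
Step 3: Find d = 13^(-1) mod 40 = 37.
  Verify: 13 * 37 = 481 = 1 (mod 40).
Step 4: C = 25^13 mod 55 = 5.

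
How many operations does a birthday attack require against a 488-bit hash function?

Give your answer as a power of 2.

Step 1: The birthday paradox gives collision probability ~50% after sqrt(2^n) = 2^(n/2) hashes.
Step 2: For 488-bit output: 2^(488/2) = 2^244.
Step 3: Approximately 2^244 hash computations needed.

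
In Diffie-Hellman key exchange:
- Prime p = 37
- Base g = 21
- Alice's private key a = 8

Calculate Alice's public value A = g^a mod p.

Step 1: A = g^a mod p = 21^8 mod 37.
  21^1 mod 37 = 21
  21^2 mod 37 = (21 * 21) mod 37 = 34
  21^3 mod 37 = (34 * 21) mod 37 = 11
  21^4 mod 37 = (11 * 21) mod 37 = 9
  21^5 mod 37 = (9 * 21) mod 37 = 4
  21^6 mod 37 = (4 * 21) mod 37 = 10
  21^7 mod 37 = (10 * 21) mod 37 = 25
  21^8 mod 37 = (25 * 21) mod 37 = 7
Result: A = 7.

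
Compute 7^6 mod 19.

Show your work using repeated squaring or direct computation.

Step 1: Compute 7^6 mod 19 step by step, reducing modulo 19 at each step.
  7^1 mod 19 = 7
  7^2 mod 19 = (7 * 7) mod 19 = 11
  7^3 mod 19 = (11 * 7) mod 19 = 1
  7^4 mod 19 = (1 * 7) mod 19 = 7
  7^5 mod 19 = (7 * 7) mod 19 = 11
  7^6 mod 19 = (11 * 7) mod 19 = 1
Step 2: Result = 1.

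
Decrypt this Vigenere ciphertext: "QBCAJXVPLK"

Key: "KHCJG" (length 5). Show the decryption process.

Step 1: Key 'KHCJG' has length 5. Extended key: KHCJGKHCJG
Step 2: Decrypt each position:
  Q(16) - K(10) = 6 = G
  B(1) - H(7) = 20 = U
  C(2) - C(2) = 0 = A
  A(0) - J(9) = 17 = R
  J(9) - G(6) = 3 = D
  X(23) - K(10) = 13 = N
  V(21) - H(7) = 14 = O
  P(15) - C(2) = 13 = N
  L(11) - J(9) = 2 = C
  K(10) - G(6) = 4 = E
Plaintext: GUARDNONCE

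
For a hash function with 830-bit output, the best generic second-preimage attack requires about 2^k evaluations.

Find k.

Step 1: The hash has a 830-bit output.
Step 2: Second-preimage resistance means: given a specific input x, it should be infeasible to find a different y with h(y) = h(x).
With a 830-bit output, a generic search for a second preimage costs about 2^830 evaluations (each trial matches the fixed target with probability 2^-830).
Step 3: Security level = 830 bits.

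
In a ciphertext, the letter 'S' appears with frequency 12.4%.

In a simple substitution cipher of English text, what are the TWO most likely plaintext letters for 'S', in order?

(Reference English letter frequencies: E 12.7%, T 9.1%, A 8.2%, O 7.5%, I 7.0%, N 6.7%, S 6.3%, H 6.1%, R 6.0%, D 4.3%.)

Step 1: Observed frequency of 'S' is 12.4%.
Step 2: Compute distances to each reference frequency and sort:
  E (12.7%): difference = 0.3% <-- BEST
  T (9.1%): difference = 3.3% <-- RUNNER-UP
  A (8.2%): difference = 4.2%
  O (7.5%): difference = 4.9%
  I (7.0%): difference = 5.4%
Step 3: Most likely is 'E' (12.7%, diff 0.3%); second most likely is 'T' (9.1%, diff 3.3%).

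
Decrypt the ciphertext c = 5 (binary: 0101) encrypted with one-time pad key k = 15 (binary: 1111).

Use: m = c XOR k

Step 1: XOR ciphertext with key:
  Ciphertext: 0101
  Key:        1111
  XOR:        1010
Step 2: Plaintext = 1010 = 10 in decimal.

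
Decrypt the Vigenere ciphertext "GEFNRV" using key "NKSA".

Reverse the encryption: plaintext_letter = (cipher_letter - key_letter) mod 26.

Step 1: Extend key: NKSANK
Step 2: Decrypt each letter (c - k) mod 26:
  G(6) - N(13) = (6-13) mod 26 = 19 = T
  E(4) - K(10) = (4-10) mod 26 = 20 = U
  F(5) - S(18) = (5-18) mod 26 = 13 = N
  N(13) - A(0) = (13-0) mod 26 = 13 = N
  R(17) - N(13) = (17-13) mod 26 = 4 = E
  V(21) - K(10) = (21-10) mod 26 = 11 = L
Plaintext: TUNNEL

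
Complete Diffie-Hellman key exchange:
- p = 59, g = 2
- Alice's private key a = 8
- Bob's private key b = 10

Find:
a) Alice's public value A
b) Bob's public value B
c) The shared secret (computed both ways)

Step 1: A = g^a mod p = 2^8 mod 59 = 20.
Step 2: B = g^b mod p = 2^10 mod 59 = 21.
Step 3: Alice computes s = B^a mod p = 21^8 mod 59 = 53.
Step 4: Bob computes s = A^b mod p = 20^10 mod 59 = 53.
Both sides agree: shared secret = 53.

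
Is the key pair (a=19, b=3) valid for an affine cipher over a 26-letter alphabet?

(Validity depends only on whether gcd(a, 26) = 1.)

Step 1: Compute gcd(19, 26).
Step 2: gcd(19, 26) = 1.
Since gcd = 1, 19 is coprime with 26, so it is a valid key.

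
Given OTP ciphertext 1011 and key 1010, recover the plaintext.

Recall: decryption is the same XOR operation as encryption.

Step 1: XOR ciphertext with key:
  Ciphertext: 1011
  Key:        1010
  XOR:        0001
Step 2: Plaintext = 0001 = 1 in decimal.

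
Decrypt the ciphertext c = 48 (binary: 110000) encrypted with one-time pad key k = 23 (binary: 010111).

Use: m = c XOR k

Step 1: XOR ciphertext with key:
  Ciphertext: 110000
  Key:        010111
  XOR:        100111
Step 2: Plaintext = 100111 = 39 in decimal.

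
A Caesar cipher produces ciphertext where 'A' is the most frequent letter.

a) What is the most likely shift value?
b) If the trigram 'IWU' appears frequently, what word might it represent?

Step 1: In English, 'E' is the most frequent letter (12.7%).
Step 2: The most frequent ciphertext letter is 'A' (position 0).
Step 3: Shift = (0 - 4) mod 26 = 22.
Step 4: Decrypt 'IWU' by shifting back 22:
  I -> M
  W -> A
  U -> Y
Step 5: 'IWU' decrypts to 'MAY'.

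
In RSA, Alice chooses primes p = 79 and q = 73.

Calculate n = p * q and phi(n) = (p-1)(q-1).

Step 1: n = p * q = 79 * 73 = 5767.
Step 2: phi(n) = (p-1)(q-1) = 78 * 72 = 5616.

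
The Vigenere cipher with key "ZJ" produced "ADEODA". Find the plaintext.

Step 1: Extend key: ZJZJZJ
Step 2: Decrypt each letter (c - k) mod 26:
  A(0) - Z(25) = (0-25) mod 26 = 1 = B
  D(3) - J(9) = (3-9) mod 26 = 20 = U
  E(4) - Z(25) = (4-25) mod 26 = 5 = F
  O(14) - J(9) = (14-9) mod 26 = 5 = F
  D(3) - Z(25) = (3-25) mod 26 = 4 = E
  A(0) - J(9) = (0-9) mod 26 = 17 = R
Plaintext: BUFFER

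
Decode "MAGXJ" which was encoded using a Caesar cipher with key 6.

Step 1: Reverse the shift by subtracting 6 from each letter position.
  M (position 12) -> position (12-6) mod 26 = 6 -> G
  A (position 0) -> position (0-6) mod 26 = 20 -> U
  G (position 6) -> position (6-6) mod 26 = 0 -> A
  X (position 23) -> position (23-6) mod 26 = 17 -> R
  J (position 9) -> position (9-6) mod 26 = 3 -> D
Decrypted message: GUARD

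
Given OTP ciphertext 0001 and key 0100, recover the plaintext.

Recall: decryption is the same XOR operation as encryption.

Step 1: XOR ciphertext with key:
  Ciphertext: 0001
  Key:        0100
  XOR:        0101
Step 2: Plaintext = 0101 = 5 in decimal.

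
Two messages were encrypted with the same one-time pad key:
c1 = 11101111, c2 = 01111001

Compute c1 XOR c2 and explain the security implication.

Step 1: c1 XOR c2 = (m1 XOR k) XOR (m2 XOR k).
Step 2: By XOR associativity/commutativity: = m1 XOR m2 XOR k XOR k = m1 XOR m2.
Step 3: 11101111 XOR 01111001 = 10010110 = 150.
Step 4: The key cancels out! An attacker learns m1 XOR m2 = 150, revealing the relationship between plaintexts.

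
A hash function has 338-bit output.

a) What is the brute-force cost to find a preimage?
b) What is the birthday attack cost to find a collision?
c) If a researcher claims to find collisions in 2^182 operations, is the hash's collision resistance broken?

Step 1: Preimage resistance requires brute-force of 2^338 operations.
Step 2: Collision resistance (birthday bound) = 2^(338/2) = 2^169.
Step 3: The claimed attack costs 2^182 operations.
Step 4: Since 2^182 >= 2^169, the claimed attack is no faster than the generic birthday attack, so this does not break collision resistance.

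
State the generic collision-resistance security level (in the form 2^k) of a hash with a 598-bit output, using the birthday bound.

Step 1: The birthday paradox gives collision probability ~50% after sqrt(2^n) = 2^(n/2) hashes.
Step 2: For 598-bit output: 2^(598/2) = 2^299.
Step 3: Approximately 2^299 hash computations needed.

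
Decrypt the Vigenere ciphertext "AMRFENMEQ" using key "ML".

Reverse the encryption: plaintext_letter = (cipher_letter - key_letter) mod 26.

Step 1: Extend key: MLMLMLMLM
Step 2: Decrypt each letter (c - k) mod 26:
  A(0) - M(12) = (0-12) mod 26 = 14 = O
  M(12) - L(11) = (12-11) mod 26 = 1 = B
  R(17) - M(12) = (17-12) mod 26 = 5 = F
  F(5) - L(11) = (5-11) mod 26 = 20 = U
  E(4) - M(12) = (4-12) mod 26 = 18 = S
  N(13) - L(11) = (13-11) mod 26 = 2 = C
  M(12) - M(12) = (12-12) mod 26 = 0 = A
  E(4) - L(11) = (4-11) mod 26 = 19 = T
  Q(16) - M(12) = (16-12) mod 26 = 4 = E
Plaintext: OBFUSCATE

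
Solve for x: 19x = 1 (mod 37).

Step 1: We need x such that 19 * x = 1 (mod 37).
Step 2: Using the extended Euclidean algorithm or trial:
  19 * 2 = 38 = 1 * 37 + 1.
Step 3: Since 38 mod 37 = 1, the inverse is x = 2.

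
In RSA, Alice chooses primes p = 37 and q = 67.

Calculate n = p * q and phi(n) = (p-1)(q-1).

Step 1: n = p * q = 37 * 67 = 2479.
Step 2: phi(n) = (p-1)(q-1) = 36 * 66 = 2376.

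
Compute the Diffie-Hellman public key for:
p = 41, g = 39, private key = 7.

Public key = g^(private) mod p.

Step 1: A = g^a mod p = 39^7 mod 41.
  39^1 mod 41 = 39
  39^2 mod 41 = (39 * 39) mod 41 = 4
  39^3 mod 41 = (4 * 39) mod 41 = 33
  39^4 mod 41 = (33 * 39) mod 41 = 16
  39^5 mod 41 = (16 * 39) mod 41 = 9
  39^6 mod 41 = (9 * 39) mod 41 = 23
  39^7 mod 41 = (23 * 39) mod 41 = 36
Result: A = 36.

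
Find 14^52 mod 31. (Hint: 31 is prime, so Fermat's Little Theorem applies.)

Step 1: Since 31 is prime, by Fermat's Little Theorem: 14^30 = 1 (mod 31).
Step 2: Reduce exponent: 52 mod 30 = 22.
Step 3: So 14^52 = 14^22 (mod 31).
Step 4: 14^22 mod 31 = 19.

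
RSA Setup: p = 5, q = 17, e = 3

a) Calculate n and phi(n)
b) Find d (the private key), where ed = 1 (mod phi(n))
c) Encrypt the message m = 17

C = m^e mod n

Step 1: n = 5 * 17 = 85.
Step 2: phi(n) = (5-1)(17-1) = 4 * 16 = 64.
Step 3: Find d = 3^(-1) mod 64 = 43.
  Verify: 3 * 43 = 129 = 1 (mod 64).
Step 4: C = 17^3 mod 85 = 68.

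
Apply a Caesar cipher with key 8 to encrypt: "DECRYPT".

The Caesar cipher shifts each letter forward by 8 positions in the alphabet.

Step 1: For each letter, shift forward by 8 positions (mod 26).
  D (position 3) -> position (3+8) mod 26 = 11 -> L
  E (position 4) -> position (4+8) mod 26 = 12 -> M
  C (position 2) -> position (2+8) mod 26 = 10 -> K
  R (position 17) -> position (17+8) mod 26 = 25 -> Z
  Y (position 24) -> position (24+8) mod 26 = 6 -> G
  P (position 15) -> position (15+8) mod 26 = 23 -> X
  T (position 19) -> position (19+8) mod 26 = 1 -> B
Result: LMKZGXB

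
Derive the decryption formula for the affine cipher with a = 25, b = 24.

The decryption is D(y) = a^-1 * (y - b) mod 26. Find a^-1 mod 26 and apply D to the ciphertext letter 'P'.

Step 1: Find a^-1, the modular inverse of 25 mod 26.
Step 2: We need 25 * a^-1 = 1 (mod 26).
Step 3: 25 * 25 = 625 = 24 * 26 + 1, so a^-1 = 25.
Step 4: D(y) = 25(y - 24) mod 26.
Step 5: Apply to 'P' (y = 15): D(15) = 25 * (15 - 24) mod 26 = 25 * -9 mod 26 = 9 -> 'J'.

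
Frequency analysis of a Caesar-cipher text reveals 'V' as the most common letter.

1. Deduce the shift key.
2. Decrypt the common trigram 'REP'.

Step 1: In English, 'E' is the most frequent letter (12.7%).
Step 2: The most frequent ciphertext letter is 'V' (position 21).
Step 3: Shift = (21 - 4) mod 26 = 17.
Step 4: Decrypt 'REP' by shifting back 17:
  R -> A
  E -> N
  P -> Y
Step 5: 'REP' decrypts to 'ANY'.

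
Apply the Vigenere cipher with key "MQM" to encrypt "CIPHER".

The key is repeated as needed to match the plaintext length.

Step 1: Repeat key to match plaintext length:
  Plaintext: CIPHER
  Key:       MQMMQM
Step 2: Encrypt each letter:
  C(2) + M(12) = (2+12) mod 26 = 14 = O
  I(8) + Q(16) = (8+16) mod 26 = 24 = Y
  P(15) + M(12) = (15+12) mod 26 = 1 = B
  H(7) + M(12) = (7+12) mod 26 = 19 = T
  E(4) + Q(16) = (4+16) mod 26 = 20 = U
  R(17) + M(12) = (17+12) mod 26 = 3 = D
Ciphertext: OYBTUD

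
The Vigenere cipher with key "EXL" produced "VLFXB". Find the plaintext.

Step 1: Extend key: EXLEX
Step 2: Decrypt each letter (c - k) mod 26:
  V(21) - E(4) = (21-4) mod 26 = 17 = R
  L(11) - X(23) = (11-23) mod 26 = 14 = O
  F(5) - L(11) = (5-11) mod 26 = 20 = U
  X(23) - E(4) = (23-4) mod 26 = 19 = T
  B(1) - X(23) = (1-23) mod 26 = 4 = E
Plaintext: ROUTE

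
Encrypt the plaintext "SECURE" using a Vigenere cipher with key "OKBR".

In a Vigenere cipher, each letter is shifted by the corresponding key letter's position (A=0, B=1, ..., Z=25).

Step 1: Repeat key to match plaintext length:
  Plaintext: SECURE
  Key:       OKBROK
Step 2: Encrypt each letter:
  S(18) + O(14) = (18+14) mod 26 = 6 = G
  E(4) + K(10) = (4+10) mod 26 = 14 = O
  C(2) + B(1) = (2+1) mod 26 = 3 = D
  U(20) + R(17) = (20+17) mod 26 = 11 = L
  R(17) + O(14) = (17+14) mod 26 = 5 = F
  E(4) + K(10) = (4+10) mod 26 = 14 = O
Ciphertext: GODLFO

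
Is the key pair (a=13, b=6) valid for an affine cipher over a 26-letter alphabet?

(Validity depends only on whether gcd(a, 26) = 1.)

Step 1: Compute gcd(13, 26).
Step 2: gcd(13, 26) = 13.
Since gcd = 13 != 1, 13 shares a common factor with 26, so it cannot be used.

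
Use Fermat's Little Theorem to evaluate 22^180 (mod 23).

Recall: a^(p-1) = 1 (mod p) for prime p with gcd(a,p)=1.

Step 1: Since 23 is prime, by Fermat's Little Theorem: 22^22 = 1 (mod 23).
Step 2: Reduce exponent: 180 mod 22 = 4.
Step 3: So 22^180 = 22^4 (mod 23).
Step 4: 22^4 mod 23 = 1.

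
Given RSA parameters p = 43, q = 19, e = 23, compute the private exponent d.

Step 1: n = 43 * 19 = 817.
Step 2: phi(n) = 42 * 18 = 756.
Step 3: Find d such that 23 * d = 1 (mod 756).
Step 4: d = 23^(-1) mod 756 = 263.
Verification: 23 * 263 = 6049 = 8 * 756 + 1.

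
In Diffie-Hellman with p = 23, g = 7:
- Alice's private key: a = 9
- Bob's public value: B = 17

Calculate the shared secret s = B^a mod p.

Step 1: s = B^a mod p = 17^9 mod 23.
  17^1 mod 23 = 17
  17^2 mod 23 = (17 * 17) mod 23 = 13
  17^3 mod 23 = (13 * 17) mod 23 = 14
  17^4 mod 23 = (14 * 17) mod 23 = 8
  17^5 mod 23 = (8 * 17) mod 23 = 21
  17^6 mod 23 = (21 * 17) mod 23 = 12
  17^7 mod 23 = (12 * 17) mod 23 = 20
  17^8 mod 23 = (20 * 17) mod 23 = 18
  17^9 mod 23 = (18 * 17) mod 23 = 7
Result: shared secret = 7.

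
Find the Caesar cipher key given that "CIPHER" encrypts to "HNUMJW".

Step 1: Compare first letters: C (position 2) -> H (position 7).
Step 2: Shift = (7 - 2) mod 26 = 5.
The shift value is 5.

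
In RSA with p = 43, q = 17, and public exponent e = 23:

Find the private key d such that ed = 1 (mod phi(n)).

Step 1: n = 43 * 17 = 731.
Step 2: phi(n) = 42 * 16 = 672.
Step 3: Find d such that 23 * d = 1 (mod 672).
Step 4: d = 23^(-1) mod 672 = 263.
Verification: 23 * 263 = 6049 = 9 * 672 + 1.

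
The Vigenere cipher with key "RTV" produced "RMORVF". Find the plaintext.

Step 1: Extend key: RTVRTV
Step 2: Decrypt each letter (c - k) mod 26:
  R(17) - R(17) = (17-17) mod 26 = 0 = A
  M(12) - T(19) = (12-19) mod 26 = 19 = T
  O(14) - V(21) = (14-21) mod 26 = 19 = T
  R(17) - R(17) = (17-17) mod 26 = 0 = A
  V(21) - T(19) = (21-19) mod 26 = 2 = C
  F(5) - V(21) = (5-21) mod 26 = 10 = K
Plaintext: ATTACK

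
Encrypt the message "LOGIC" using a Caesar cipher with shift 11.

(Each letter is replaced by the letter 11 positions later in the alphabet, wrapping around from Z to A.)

Step 1: For each letter, shift forward by 11 positions (mod 26).
  L (position 11) -> position (11+11) mod 26 = 22 -> W
  O (position 14) -> position (14+11) mod 26 = 25 -> Z
  G (position 6) -> position (6+11) mod 26 = 17 -> R
  I (position 8) -> position (8+11) mod 26 = 19 -> T
  C (position 2) -> position (2+11) mod 26 = 13 -> N
Result: WZRTN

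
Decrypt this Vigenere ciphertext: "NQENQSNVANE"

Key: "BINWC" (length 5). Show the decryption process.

Step 1: Key 'BINWC' has length 5. Extended key: BINWCBINWCB
Step 2: Decrypt each position:
  N(13) - B(1) = 12 = M
  Q(16) - I(8) = 8 = I
  E(4) - N(13) = 17 = R
  N(13) - W(22) = 17 = R
  Q(16) - C(2) = 14 = O
  S(18) - B(1) = 17 = R
  N(13) - I(8) = 5 = F
  V(21) - N(13) = 8 = I
  A(0) - W(22) = 4 = E
  N(13) - C(2) = 11 = L
  E(4) - B(1) = 3 = D
Plaintext: MIRRORFIELD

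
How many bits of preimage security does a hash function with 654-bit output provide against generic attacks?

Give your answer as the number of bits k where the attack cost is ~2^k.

Step 1: The hash has a 654-bit output.
Step 2: Preimage resistance means: given a digest h(x), it should be infeasible to find any input that hashes to it.
With a 654-bit output there are 2^654 possible digests, so a generic brute-force preimage search costs about 2^654 evaluations.
Step 3: Security level = 654 bits.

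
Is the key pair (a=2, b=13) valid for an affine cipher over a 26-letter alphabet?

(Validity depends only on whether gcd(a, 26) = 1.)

Step 1: Compute gcd(2, 26).
Step 2: gcd(2, 26) = 2.
Since gcd = 2 != 1, 2 shares a common factor with 26, so it cannot be used.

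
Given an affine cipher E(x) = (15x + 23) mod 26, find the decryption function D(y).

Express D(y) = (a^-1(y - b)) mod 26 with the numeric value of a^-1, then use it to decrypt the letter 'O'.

Step 1: Find a^-1, the modular inverse of 15 mod 26.
Step 2: We need 15 * a^-1 = 1 (mod 26).
Step 3: 15 * 7 = 105 = 4 * 26 + 1, so a^-1 = 7.
Step 4: D(y) = 7(y - 23) mod 26.
Step 5: Apply to 'O' (y = 14): D(14) = 7 * (14 - 23) mod 26 = 7 * -9 mod 26 = 15 -> 'P'.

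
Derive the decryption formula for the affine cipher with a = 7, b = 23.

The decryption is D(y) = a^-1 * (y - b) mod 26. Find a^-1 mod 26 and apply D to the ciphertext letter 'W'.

Step 1: Find a^-1, the modular inverse of 7 mod 26.
Step 2: We need 7 * a^-1 = 1 (mod 26).
Step 3: 7 * 15 = 105 = 4 * 26 + 1, so a^-1 = 15.
Step 4: D(y) = 15(y - 23) mod 26.
Step 5: Apply to 'W' (y = 22): D(22) = 15 * (22 - 23) mod 26 = 15 * -1 mod 26 = 11 -> 'L'.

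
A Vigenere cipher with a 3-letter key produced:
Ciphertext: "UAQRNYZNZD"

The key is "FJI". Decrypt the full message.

Step 1: Key 'FJI' has length 3. Extended key: FJIFJIFJIF
Step 2: Decrypt each position:
  U(20) - F(5) = 15 = P
  A(0) - J(9) = 17 = R
  Q(16) - I(8) = 8 = I
  R(17) - F(5) = 12 = M
  N(13) - J(9) = 4 = E
  Y(24) - I(8) = 16 = Q
  Z(25) - F(5) = 20 = U
  N(13) - J(9) = 4 = E
  Z(25) - I(8) = 17 = R
  D(3) - F(5) = 24 = Y
Plaintext: PRIMEQUERY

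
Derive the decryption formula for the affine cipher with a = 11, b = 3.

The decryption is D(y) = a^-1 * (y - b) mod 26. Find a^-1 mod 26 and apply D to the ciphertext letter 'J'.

Step 1: Find a^-1, the modular inverse of 11 mod 26.
Step 2: We need 11 * a^-1 = 1 (mod 26).
Step 3: 11 * 19 = 209 = 8 * 26 + 1, so a^-1 = 19.
Step 4: D(y) = 19(y - 3) mod 26.
Step 5: Apply to 'J' (y = 9): D(9) = 19 * (9 - 3) mod 26 = 19 * 6 mod 26 = 10 -> 'K'.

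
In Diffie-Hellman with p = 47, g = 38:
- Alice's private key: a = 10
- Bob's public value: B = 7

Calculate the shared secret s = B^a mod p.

Step 1: s = B^a mod p = 7^10 mod 47.
  7^1 mod 47 = 7
  7^2 mod 47 = (7 * 7) mod 47 = 2
  7^3 mod 47 = (2 * 7) mod 47 = 14
  7^4 mod 47 = (14 * 7) mod 47 = 4
  7^5 mod 47 = (4 * 7) mod 47 = 28
  7^6 mod 47 = (28 * 7) mod 47 = 8
  7^7 mod 47 = (8 * 7) mod 47 = 9
  7^8 mod 47 = (9 * 7) mod 47 = 16
  7^9 mod 47 = (16 * 7) mod 47 = 18
  7^10 mod 47 = (18 * 7) mod 47 = 32
Result: shared secret = 32.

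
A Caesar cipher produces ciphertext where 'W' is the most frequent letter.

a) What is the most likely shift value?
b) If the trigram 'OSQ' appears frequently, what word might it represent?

Step 1: In English, 'E' is the most frequent letter (12.7%).
Step 2: The most frequent ciphertext letter is 'W' (position 22).
Step 3: Shift = (22 - 4) mod 26 = 18.
Step 4: Decrypt 'OSQ' by shifting back 18:
  O -> W
  S -> A
  Q -> Y
Step 5: 'OSQ' decrypts to 'WAY'.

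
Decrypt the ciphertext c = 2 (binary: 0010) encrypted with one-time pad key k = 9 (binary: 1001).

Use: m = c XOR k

Step 1: XOR ciphertext with key:
  Ciphertext: 0010
  Key:        1001
  XOR:        1011
Step 2: Plaintext = 1011 = 11 in decimal.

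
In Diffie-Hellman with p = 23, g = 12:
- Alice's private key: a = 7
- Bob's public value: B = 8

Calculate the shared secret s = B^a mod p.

Step 1: s = B^a mod p = 8^7 mod 23.
  8^1 mod 23 = 8
  8^2 mod 23 = (8 * 8) mod 23 = 18
  8^3 mod 23 = (18 * 8) mod 23 = 6
  8^4 mod 23 = (6 * 8) mod 23 = 2
  8^5 mod 23 = (2 * 8) mod 23 = 16
  8^6 mod 23 = (16 * 8) mod 23 = 13
  8^7 mod 23 = (13 * 8) mod 23 = 12
Result: shared secret = 12.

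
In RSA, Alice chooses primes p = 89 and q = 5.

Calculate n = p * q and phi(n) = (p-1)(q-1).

Step 1: n = p * q = 89 * 5 = 445.
Step 2: phi(n) = (p-1)(q-1) = 88 * 4 = 352.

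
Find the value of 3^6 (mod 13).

Step 1: Compute 3^6 mod 13 step by step, reducing modulo 13 at each step.
  3^1 mod 13 = 3
  3^2 mod 13 = (3 * 3) mod 13 = 9
  3^3 mod 13 = (9 * 3) mod 13 = 1
  3^4 mod 13 = (1 * 3) mod 13 = 3
  3^5 mod 13 = (3 * 3) mod 13 = 9
  3^6 mod 13 = (9 * 3) mod 13 = 1
Step 2: Result = 1.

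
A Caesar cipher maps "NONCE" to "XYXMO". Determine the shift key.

Step 1: Compare first letters: N (position 13) -> X (position 23).
Step 2: Shift = (23 - 13) mod 26 = 10.
The shift value is 10.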